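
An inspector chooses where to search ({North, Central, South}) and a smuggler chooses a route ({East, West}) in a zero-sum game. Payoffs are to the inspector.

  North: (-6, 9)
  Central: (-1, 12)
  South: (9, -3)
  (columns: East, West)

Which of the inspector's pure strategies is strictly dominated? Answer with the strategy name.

North

Central gives a strictly higher payoff than North against every column: -1 > -6, 12 > 9.
So North is strictly dominated and the inspector never plays it.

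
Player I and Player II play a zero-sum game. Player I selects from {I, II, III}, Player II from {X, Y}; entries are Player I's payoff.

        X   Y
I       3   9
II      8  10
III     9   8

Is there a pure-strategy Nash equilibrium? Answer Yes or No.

Row minima: I → 3, II → 8, III → 8; maximin = 8.
Column maxima: X → 9, Y → 10; minimax = 9.
8 ≠ 9, so no pure-strategy equilibrium exists.

No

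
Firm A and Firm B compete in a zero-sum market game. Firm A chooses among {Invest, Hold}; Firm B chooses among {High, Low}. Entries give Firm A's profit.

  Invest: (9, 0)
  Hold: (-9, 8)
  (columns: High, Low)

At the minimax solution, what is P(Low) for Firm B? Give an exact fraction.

Row minima: Invest → 0, Hold → -9; maximin = 0.
Column maxima: High → 9, Low → 8; minimax = 8.
0 ≠ 8, so there is no saddle point; optimal play is mixed.
Let Firm A play Invest with probability p. Expected payoff against High: 9p + (-9)(1−p) = 18p − 9; against Low: 0p + 8(1−p) = −8p + 8.
Setting these equal: 18p − 9 = −8p + 8 ⇒ 26p = 17 ⇒ p = 17/26, and the value is (18)·(17/26) − 9 = 36/13.
For Firm B: with q = P(High), equating Invest's and Hold's payoffs gives 9q = −17q + 8 ⇒ q = 4/13.

9/13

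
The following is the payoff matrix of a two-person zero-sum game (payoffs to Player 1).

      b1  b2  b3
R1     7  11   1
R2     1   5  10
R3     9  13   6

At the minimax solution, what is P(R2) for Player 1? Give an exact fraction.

Row minima: R1 → 1, R2 → 1, R3 → 6; maximin = 6.
Column maxima: b1 → 9, b2 → 13, b3 → 10; minimax = 9.
6 ≠ 9, so there is no saddle point; optimal play is mixed.
R1 is strictly dominated by R3, so Player 1 never plays it.
b2 is strictly dominated by b1 (it gives Player 1 strictly more in every row), so Player 2 never plays it.
On the remaining 2×2 (R2, R3 vs b1, b3):
Let Player 1 play R2 with probability p. Expected payoff against b1: 1p + 9(1−p) = −8p + 9; against b3: 10p + 6(1−p) = 4p + 6.
Setting these equal: −8p + 9 = 4p + 6 ⇒ −12p = -3 ⇒ p = 1/4, and the value is (-8)·(1/4) + 9 = 7.
For Player 2: with q = P(b1), equating R2's and R3's payoffs gives −9q + 10 = 3q + 6 ⇒ q = 1/3.

1/4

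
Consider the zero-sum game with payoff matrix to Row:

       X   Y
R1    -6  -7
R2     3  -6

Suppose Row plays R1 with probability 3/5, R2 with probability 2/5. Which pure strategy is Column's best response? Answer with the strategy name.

Y

If Column plays X, Row's expected payoff is (3/5)·(-6) + (2/5)·3 = -12/5.
If Column plays Y, Row's expected payoff is (3/5)·(-7) + (2/5)·(-6) = -33/5.
Column minimizes Row's payoff; the smallest is -33/5, so the best response is Y.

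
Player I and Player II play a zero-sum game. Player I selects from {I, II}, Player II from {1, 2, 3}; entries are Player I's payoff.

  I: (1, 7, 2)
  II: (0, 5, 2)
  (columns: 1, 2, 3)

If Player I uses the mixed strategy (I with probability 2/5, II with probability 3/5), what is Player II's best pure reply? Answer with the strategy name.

1

If Player II plays 1, Player I's expected payoff is (2/5)·1 + (3/5)·0 = 2/5.
If Player II plays 2, Player I's expected payoff is (2/5)·7 + (3/5)·5 = 29/5.
If Player II plays 3, Player I's expected payoff is (2/5)·2 + (3/5)·2 = 2.
Player II minimizes Player I's payoff; the smallest is 2/5, so the best response is 1.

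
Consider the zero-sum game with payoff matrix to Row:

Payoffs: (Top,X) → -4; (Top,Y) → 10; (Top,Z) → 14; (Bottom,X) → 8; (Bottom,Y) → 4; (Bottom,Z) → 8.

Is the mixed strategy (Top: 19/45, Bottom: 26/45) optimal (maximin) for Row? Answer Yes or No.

No

Against X this mix gives (19/45)·(-4) + (26/45)·8 = 44/15.
Against Y this mix gives (19/45)·10 + (26/45)·4 = 98/15.
Against Z this mix gives (19/45)·14 + (26/45)·8 = 158/15.
Column will play X, holding Row to 44/15. Shifting weight toward the row that does better against X would raise this floor (the equalizing mix achieves 16/3 against both X and Y), so the proposed strategy is not optimal.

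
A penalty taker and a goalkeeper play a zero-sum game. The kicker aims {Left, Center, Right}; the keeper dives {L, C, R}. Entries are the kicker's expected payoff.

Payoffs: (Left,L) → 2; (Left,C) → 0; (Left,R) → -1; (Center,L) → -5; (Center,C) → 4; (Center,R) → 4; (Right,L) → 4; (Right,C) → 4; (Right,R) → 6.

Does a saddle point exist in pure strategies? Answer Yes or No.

Yes

Row minima: Left → -1, Center → -5, Right → 4; maximin = 4.
Column maxima: L → 4, C → 4, R → 6; minimax = 4.
maximin = minimax = 4, so a saddle point exists.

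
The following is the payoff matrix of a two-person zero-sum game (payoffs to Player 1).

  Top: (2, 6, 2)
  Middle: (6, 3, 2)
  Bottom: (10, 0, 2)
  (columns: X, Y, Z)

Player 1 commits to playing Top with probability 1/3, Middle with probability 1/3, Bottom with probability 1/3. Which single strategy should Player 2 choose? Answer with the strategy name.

If Player 2 plays X, Player 1's expected payoff is (1/3)·2 + (1/3)·6 + (1/3)·10 = 6.
If Player 2 plays Y, Player 1's expected payoff is (1/3)·6 + (1/3)·3 + (1/3)·0 = 3.
If Player 2 plays Z, Player 1's expected payoff is (1/3)·2 + (1/3)·2 + (1/3)·2 = 2.
Player 2 minimizes Player 1's payoff; the smallest is 2, so the best response is Z.

Z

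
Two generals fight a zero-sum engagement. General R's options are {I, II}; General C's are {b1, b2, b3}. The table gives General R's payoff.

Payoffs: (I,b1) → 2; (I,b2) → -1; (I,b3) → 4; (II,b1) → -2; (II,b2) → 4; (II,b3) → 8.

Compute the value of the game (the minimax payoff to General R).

2/3

Row minima: I → -1, II → -2; maximin = -1.
Column maxima: b1 → 2, b2 → 4, b3 → 8; minimax = 2.
-1 ≠ 2, so there is no saddle point; optimal play is mixed.
b3 is strictly dominated by b1 (it gives General R strictly more in every row), so General C never plays it.
On the remaining 2×2 (I, II vs b1, b2):
Let General R play I with probability p. Expected payoff against b1: 2p + (-2)(1−p) = 4p − 2; against b2: (-1)p + 4(1−p) = −5p + 4.
Setting these equal: 4p − 2 = −5p + 4 ⇒ 9p = 6 ⇒ p = 2/3, and the value is (4)·(2/3) − 2 = 2/3.
For General C: with q = P(b1), equating I's and II's payoffs gives 3q − 1 = −6q + 4 ⇒ q = 5/9.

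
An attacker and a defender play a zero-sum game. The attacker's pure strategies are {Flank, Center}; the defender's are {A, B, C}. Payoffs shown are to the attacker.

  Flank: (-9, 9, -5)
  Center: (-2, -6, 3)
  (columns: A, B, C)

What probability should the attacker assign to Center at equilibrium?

Row minima: Flank → -9, Center → -6; maximin = -6.
Column maxima: A → -2, B → 9, C → 3; minimax = -2.
-6 ≠ -2, so there is no saddle point; optimal play is mixed.
C is strictly dominated by A (it gives the attacker strictly more in every row), so the defender never plays it.
On the remaining 2×2 (Flank, Center vs A, B):
Let the attacker play Flank with probability p. Expected payoff against A: (-9)p + (-2)(1−p) = −7p − 2; against B: 9p + (-6)(1−p) = 15p − 6.
Setting these equal: −7p − 2 = 15p − 6 ⇒ −22p = -4 ⇒ p = 2/11, and the value is (-7)·(2/11) − 2 = -36/11.
For the defender: with q = P(A), equating Flank's and Center's payoffs gives −18q + 9 = 4q − 6 ⇒ q = 15/22.

9/11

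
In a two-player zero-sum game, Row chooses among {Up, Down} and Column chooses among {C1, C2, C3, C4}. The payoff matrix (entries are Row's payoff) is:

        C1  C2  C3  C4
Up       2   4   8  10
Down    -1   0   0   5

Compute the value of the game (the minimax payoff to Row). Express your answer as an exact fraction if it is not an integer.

2

Row minima: Up → 2, Down → -1; maximin = 2.
Column maxima: C1 → 2, C2 → 4, C3 → 8, C4 → 10; minimax = 2.
Since maximin = minimax = 2, there is a saddle point and the value is 2.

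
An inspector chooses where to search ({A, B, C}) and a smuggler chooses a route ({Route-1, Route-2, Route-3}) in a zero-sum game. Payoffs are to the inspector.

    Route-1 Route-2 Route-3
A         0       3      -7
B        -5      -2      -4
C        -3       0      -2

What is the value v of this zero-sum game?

-21/8

Row minima: A → -7, B → -5, C → -3; maximin = -3.
Column maxima: Route-1 → 0, Route-2 → 3, Route-3 → -2; minimax = -2.
-3 ≠ -2, so there is no saddle point; optimal play is mixed.
B is strictly dominated by C, so the inspector never plays it.
Route-2 is strictly dominated by Route-1 (it gives the inspector strictly more in every row), so the smuggler never plays it.
On the remaining 2×2 (A, C vs Route-1, Route-3):
Let the inspector play A with probability p. Expected payoff against Route-1: 0p + (-3)(1−p) = 3p − 3; against Route-3: (-7)p + (-2)(1−p) = −5p − 2.
Setting these equal: 3p − 3 = −5p − 2 ⇒ 8p = 1 ⇒ p = 1/8, and the value is (3)·(1/8) − 3 = -21/8.
For the smuggler: with q = P(Route-1), equating A's and C's payoffs gives 7q − 7 = −q − 2 ⇒ q = 5/8.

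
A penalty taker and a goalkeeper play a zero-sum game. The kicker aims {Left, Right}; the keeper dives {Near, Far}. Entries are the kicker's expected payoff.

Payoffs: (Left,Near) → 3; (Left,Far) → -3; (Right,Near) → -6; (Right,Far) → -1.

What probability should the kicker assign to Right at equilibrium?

Row minima: Left → -3, Right → -6; maximin = -3.
Column maxima: Near → 3, Far → -1; minimax = -1.
-3 ≠ -1, so there is no saddle point; optimal play is mixed.
Let the kicker play Left with probability p. Expected payoff against Near: 3p + (-6)(1−p) = 9p − 6; against Far: (-3)p + (-1)(1−p) = −2p − 1.
Setting these equal: 9p − 6 = −2p − 1 ⇒ 11p = 5 ⇒ p = 5/11, and the value is (9)·(5/11) − 6 = -21/11.
For the keeper: with q = P(Near), equating Left's and Right's payoffs gives 6q − 3 = −5q − 1 ⇒ q = 2/11.

6/11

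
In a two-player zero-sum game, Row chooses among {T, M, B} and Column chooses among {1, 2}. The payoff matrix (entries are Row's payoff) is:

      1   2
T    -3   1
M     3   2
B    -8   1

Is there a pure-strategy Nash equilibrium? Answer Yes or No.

Yes

Row minima: T → -3, M → 2, B → -8; maximin = 2.
Column maxima: 1 → 3, 2 → 2; minimax = 2.
maximin = minimax = 2, so a saddle point exists.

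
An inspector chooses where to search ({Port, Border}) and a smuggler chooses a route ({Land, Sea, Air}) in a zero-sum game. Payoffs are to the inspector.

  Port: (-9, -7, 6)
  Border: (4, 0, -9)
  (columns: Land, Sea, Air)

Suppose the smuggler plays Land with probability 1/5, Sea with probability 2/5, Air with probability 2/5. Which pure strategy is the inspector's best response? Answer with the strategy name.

Port

Expected payoff of Port: (1/5)·(-9) + (2/5)·(-7) + (2/5)·6 = -11/5.
Expected payoff of Border: (1/5)·4 + (2/5)·0 + (2/5)·(-9) = -14/5.
The largest is -11/5, so the inspector's best response is Port.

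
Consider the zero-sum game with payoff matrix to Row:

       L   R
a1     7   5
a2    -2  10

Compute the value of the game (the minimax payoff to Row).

Row minima: a1 → 5, a2 → -2; maximin = 5.
Column maxima: L → 7, R → 10; minimax = 7.
5 ≠ 7, so there is no saddle point; optimal play is mixed.
Let Row play a1 with probability p. Expected payoff against L: 7p + (-2)(1−p) = 9p − 2; against R: 5p + 10(1−p) = −5p + 10.
Setting these equal: 9p − 2 = −5p + 10 ⇒ 14p = 12 ⇒ p = 6/7, and the value is (9)·(6/7) − 2 = 40/7.
For Column: with q = P(L), equating a1's and a2's payoffs gives 2q + 5 = −12q + 10 ⇒ q = 5/14.

40/7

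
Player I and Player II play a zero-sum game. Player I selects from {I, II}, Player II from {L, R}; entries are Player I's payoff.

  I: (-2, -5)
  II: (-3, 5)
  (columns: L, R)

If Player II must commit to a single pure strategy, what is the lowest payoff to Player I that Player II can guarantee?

-2

Column maxima: L → -2, R → 5.
The smallest of these is -2.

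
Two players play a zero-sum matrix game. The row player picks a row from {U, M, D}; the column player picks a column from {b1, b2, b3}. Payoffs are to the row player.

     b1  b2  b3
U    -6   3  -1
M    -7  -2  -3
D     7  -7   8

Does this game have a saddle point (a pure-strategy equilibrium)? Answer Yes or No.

No

Row minima: U → -6, M → -7, D → -7; maximin = -6.
Column maxima: b1 → 7, b2 → 3, b3 → 8; minimax = 3.
-6 ≠ 3, so no pure-strategy equilibrium exists.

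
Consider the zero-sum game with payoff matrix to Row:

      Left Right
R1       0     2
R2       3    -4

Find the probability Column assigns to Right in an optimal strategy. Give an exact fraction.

1/3

Row minima: R1 → 0, R2 → -4; maximin = 0.
Column maxima: Left → 3, Right → 2; minimax = 2.
0 ≠ 2, so there is no saddle point; optimal play is mixed.
Let Row play R1 with probability p. Expected payoff against Left: 0p + 3(1−p) = −3p + 3; against Right: 2p + (-4)(1−p) = 6p − 4.
Setting these equal: −3p + 3 = 6p − 4 ⇒ −9p = -7 ⇒ p = 7/9, and the value is (-3)·(7/9) + 3 = 2/3.
For Column: with q = P(Left), equating R1's and R2's payoffs gives −2q + 2 = 7q − 4 ⇒ q = 2/3.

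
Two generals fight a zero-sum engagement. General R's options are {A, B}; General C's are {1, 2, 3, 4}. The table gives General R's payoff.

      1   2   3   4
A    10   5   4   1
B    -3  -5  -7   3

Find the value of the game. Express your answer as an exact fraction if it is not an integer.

Row minima: A → 1, B → -7; maximin = 1.
Column maxima: 1 → 10, 2 → 5, 3 → 4, 4 → 3; minimax = 3.
1 ≠ 3, so there is no saddle point; optimal play is mixed.
1 is strictly dominated by 2 (it gives General R strictly more in every row), so General C never plays it.
2 is strictly dominated by 3 (it gives General R strictly more in every row), so General C never plays it.
On the remaining 2×2 (A, B vs 3, 4):
Let General R play A with probability p. Expected payoff against 3: 4p + (-7)(1−p) = 11p − 7; against 4: 1p + 3(1−p) = −2p + 3.
Setting these equal: 11p − 7 = −2p + 3 ⇒ 13p = 10 ⇒ p = 10/13, and the value is (11)·(10/13) − 7 = 19/13.
For General C: with q = P(3), equating A's and B's payoffs gives 3q + 1 = −10q + 3 ⇒ q = 2/13.

19/13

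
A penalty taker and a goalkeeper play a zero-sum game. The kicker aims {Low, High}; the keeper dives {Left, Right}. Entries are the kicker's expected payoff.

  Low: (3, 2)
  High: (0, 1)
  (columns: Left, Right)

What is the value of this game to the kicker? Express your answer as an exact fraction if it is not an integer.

2

Row minima: Low → 2, High → 0; maximin = 2.
Column maxima: Left → 3, Right → 2; minimax = 2.
Since maximin = minimax = 2, there is a saddle point and the value is 2.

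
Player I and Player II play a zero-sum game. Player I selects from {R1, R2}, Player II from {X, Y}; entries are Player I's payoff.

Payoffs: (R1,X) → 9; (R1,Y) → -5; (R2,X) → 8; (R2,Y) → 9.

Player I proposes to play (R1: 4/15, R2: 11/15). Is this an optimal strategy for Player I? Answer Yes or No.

No

Against X this mix gives (4/15)·9 + (11/15)·8 = 124/15.
Against Y this mix gives (4/15)·(-5) + (11/15)·9 = 79/15.
Player II will play Y, holding Player I to 79/15. Shifting weight toward the row that does better against Y would raise this floor (the equalizing mix achieves 121/15 against both Y and X), so the proposed strategy is not optimal.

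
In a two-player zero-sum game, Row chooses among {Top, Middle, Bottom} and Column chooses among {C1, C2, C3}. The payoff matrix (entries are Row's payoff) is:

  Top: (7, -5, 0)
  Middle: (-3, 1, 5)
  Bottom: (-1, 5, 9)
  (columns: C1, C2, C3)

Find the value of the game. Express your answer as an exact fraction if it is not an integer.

5/3

Row minima: Top → -5, Middle → -3, Bottom → -1; maximin = -1.
Column maxima: C1 → 7, C2 → 5, C3 → 9; minimax = 5.
-1 ≠ 5, so there is no saddle point; optimal play is mixed.
Middle is strictly dominated by Bottom, so Row never plays it.
C3 is strictly dominated by C2 (it gives Row strictly more in every row), so Column never plays it.
On the remaining 2×2 (Top, Bottom vs C1, C2):
Let Row play Top with probability p. Expected payoff against C1: 7p + (-1)(1−p) = 8p − 1; against C2: (-5)p + 5(1−p) = −10p + 5.
Setting these equal: 8p − 1 = −10p + 5 ⇒ 18p = 6 ⇒ p = 1/3, and the value is (8)·(1/3) − 1 = 5/3.
For Column: with q = P(C1), equating Top's and Bottom's payoffs gives 12q − 5 = −6q + 5 ⇒ q = 5/9.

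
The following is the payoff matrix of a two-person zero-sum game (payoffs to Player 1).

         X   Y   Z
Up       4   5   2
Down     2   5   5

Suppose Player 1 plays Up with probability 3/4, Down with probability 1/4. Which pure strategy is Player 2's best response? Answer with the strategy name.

If Player 2 plays X, Player 1's expected payoff is (3/4)·4 + (1/4)·2 = 7/2.
If Player 2 plays Y, Player 1's expected payoff is (3/4)·5 + (1/4)·5 = 5.
If Player 2 plays Z, Player 1's expected payoff is (3/4)·2 + (1/4)·5 = 11/4.
Player 2 minimizes Player 1's payoff; the smallest is 11/4, so the best response is Z.

Z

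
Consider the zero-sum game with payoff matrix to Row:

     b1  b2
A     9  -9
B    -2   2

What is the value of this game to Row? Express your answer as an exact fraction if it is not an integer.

0

Row minima: A → -9, B → -2; maximin = -2.
Column maxima: b1 → 9, b2 → 2; minimax = 2.
-2 ≠ 2, so there is no saddle point; optimal play is mixed.
Let Row play A with probability p. Expected payoff against b1: 9p + (-2)(1−p) = 11p − 2; against b2: (-9)p + 2(1−p) = −11p + 2.
Setting these equal: 11p − 2 = −11p + 2 ⇒ 22p = 4 ⇒ p = 2/11, and the value is (11)·(2/11) − 2 = 0.
For Column: with q = P(b1), equating A's and B's payoffs gives 18q − 9 = −4q + 2 ⇒ q = 1/2.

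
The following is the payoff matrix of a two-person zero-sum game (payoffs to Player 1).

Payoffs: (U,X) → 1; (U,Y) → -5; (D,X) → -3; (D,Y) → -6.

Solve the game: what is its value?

Row minima: U → -5, D → -6; maximin = -5.
Column maxima: X → 1, Y → -5; minimax = -5.
Since maximin = minimax = -5, there is a saddle point and the value is -5.

-5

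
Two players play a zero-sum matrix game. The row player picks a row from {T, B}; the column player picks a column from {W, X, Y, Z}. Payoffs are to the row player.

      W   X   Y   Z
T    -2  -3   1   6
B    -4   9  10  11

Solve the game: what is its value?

Row minima: T → -3, B → -4; maximin = -3.
Column maxima: W → -2, X → 9, Y → 10, Z → 11; minimax = -2.
-3 ≠ -2, so there is no saddle point; optimal play is mixed.
Y is strictly dominated by W (it gives the row player strictly more in every row), so the column player never plays it.
Z is strictly dominated by W (it gives the row player strictly more in every row), so the column player never plays it.
On the remaining 2×2 (T, B vs W, X):
Let the row player play T with probability p. Expected payoff against W: (-2)p + (-4)(1−p) = 2p − 4; against X: (-3)p + 9(1−p) = −12p + 9.
Setting these equal: 2p − 4 = −12p + 9 ⇒ 14p = 13 ⇒ p = 13/14, and the value is (2)·(13/14) − 4 = -15/7.
For the column player: with q = P(W), equating T's and B's payoffs gives q − 3 = −13q + 9 ⇒ q = 6/7.

-15/7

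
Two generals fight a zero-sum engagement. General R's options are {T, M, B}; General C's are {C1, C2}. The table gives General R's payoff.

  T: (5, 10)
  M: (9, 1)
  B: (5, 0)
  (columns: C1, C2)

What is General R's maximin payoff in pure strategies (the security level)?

Row minima: T → 5, M → 1, B → 0.
The best of these is 5.

5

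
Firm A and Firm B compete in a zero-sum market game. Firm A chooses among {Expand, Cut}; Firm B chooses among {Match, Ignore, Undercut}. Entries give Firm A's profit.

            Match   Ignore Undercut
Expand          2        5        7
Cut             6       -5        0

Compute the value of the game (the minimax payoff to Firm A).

20/7

Row minima: Expand → 2, Cut → -5; maximin = 2.
Column maxima: Match → 6, Ignore → 5, Undercut → 7; minimax = 5.
2 ≠ 5, so there is no saddle point; optimal play is mixed.
Undercut is strictly dominated by Ignore (it gives Firm A strictly more in every row), so Firm B never plays it.
On the remaining 2×2 (Expand, Cut vs Match, Ignore):
Let Firm A play Expand with probability p. Expected payoff against Match: 2p + 6(1−p) = −4p + 6; against Ignore: 5p + (-5)(1−p) = 10p − 5.
Setting these equal: −4p + 6 = 10p − 5 ⇒ −14p = -11 ⇒ p = 11/14, and the value is (-4)·(11/14) + 6 = 20/7.
For Firm B: with q = P(Match), equating Expand's and Cut's payoffs gives −3q + 5 = 11q − 5 ⇒ q = 5/7.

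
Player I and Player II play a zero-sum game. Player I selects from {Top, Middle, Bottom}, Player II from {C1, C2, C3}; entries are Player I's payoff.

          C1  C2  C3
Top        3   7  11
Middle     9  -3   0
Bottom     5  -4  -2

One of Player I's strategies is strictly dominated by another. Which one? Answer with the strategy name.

Middle gives a strictly higher payoff than Bottom against every column: 9 > 5, -3 > -4, 0 > -2.
So Bottom is strictly dominated and Player I never plays it.

Bottom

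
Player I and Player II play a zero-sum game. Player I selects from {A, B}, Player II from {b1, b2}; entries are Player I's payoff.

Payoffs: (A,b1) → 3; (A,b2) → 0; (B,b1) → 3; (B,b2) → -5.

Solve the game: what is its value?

0

Row minima: A → 0, B → -5; maximin = 0.
Column maxima: b1 → 3, b2 → 0; minimax = 0.
Since maximin = minimax = 0, there is a saddle point and the value is 0.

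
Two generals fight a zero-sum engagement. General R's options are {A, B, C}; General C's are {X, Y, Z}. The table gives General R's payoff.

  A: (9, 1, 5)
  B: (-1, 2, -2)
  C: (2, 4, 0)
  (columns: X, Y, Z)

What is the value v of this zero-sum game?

Row minima: A → 1, B → -2, C → 0; maximin = 1.
Column maxima: X → 9, Y → 4, Z → 5; minimax = 4.
1 ≠ 4, so there is no saddle point; optimal play is mixed.
B is strictly dominated by C, so General R never plays it.
X is strictly dominated by Z (it gives General R strictly more in every row), so General C never plays it.
On the remaining 2×2 (A, C vs Y, Z):
Let General R play A with probability p. Expected payoff against Y: 1p + 4(1−p) = −3p + 4; against Z: 5p + 0(1−p) = 5p.
Setting these equal: −3p + 4 = 5p ⇒ −8p = -4 ⇒ p = 1/2, and the value is (-3)·(1/2) + 4 = 5/2.
For General C: with q = P(Y), equating A's and C's payoffs gives −4q + 5 = 4q ⇒ q = 5/8.

5/2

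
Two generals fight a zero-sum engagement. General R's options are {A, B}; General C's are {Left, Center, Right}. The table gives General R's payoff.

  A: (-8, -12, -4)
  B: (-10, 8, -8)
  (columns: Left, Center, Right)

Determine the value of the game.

-92/11

Row minima: A → -12, B → -10; maximin = -10.
Column maxima: Left → -8, Center → 8, Right → -4; minimax = -8.
-10 ≠ -8, so there is no saddle point; optimal play is mixed.
Right is strictly dominated by Left (it gives General R strictly more in every row), so General C never plays it.
On the remaining 2×2 (A, B vs Left, Center):
Let General R play A with probability p. Expected payoff against Left: (-8)p + (-10)(1−p) = 2p − 10; against Center: (-12)p + 8(1−p) = −20p + 8.
Setting these equal: 2p − 10 = −20p + 8 ⇒ 22p = 18 ⇒ p = 9/11, and the value is (2)·(9/11) − 10 = -92/11.
For General C: with q = P(Left), equating A's and B's payoffs gives 4q − 12 = −18q + 8 ⇒ q = 10/11.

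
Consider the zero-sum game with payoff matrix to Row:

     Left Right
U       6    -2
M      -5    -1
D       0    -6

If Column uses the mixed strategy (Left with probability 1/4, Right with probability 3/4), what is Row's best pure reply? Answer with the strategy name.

U

Expected payoff of U: (1/4)·6 + (3/4)·(-2) = 0.
Expected payoff of M: (1/4)·(-5) + (3/4)·(-1) = -2.
Expected payoff of D: (1/4)·0 + (3/4)·(-6) = -9/2.
The largest is 0, so Row's best response is U.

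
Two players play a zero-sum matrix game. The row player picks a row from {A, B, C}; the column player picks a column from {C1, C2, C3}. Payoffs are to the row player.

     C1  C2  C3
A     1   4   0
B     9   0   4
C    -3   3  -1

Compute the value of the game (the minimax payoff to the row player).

2

Row minima: A → 0, B → 0, C → -3; maximin = 0.
Column maxima: C1 → 9, C2 → 4, C3 → 4; minimax = 4.
0 ≠ 4, so there is no saddle point; optimal play is mixed.
C is strictly dominated by A, so the row player never plays it.
With C eliminated, C1 is strictly dominated by C3 (it gives the row player strictly more in every remaining row), so the column player never plays it.
On the remaining 2×2 (A, B vs C2, C3):
Let the row player play A with probability p. Expected payoff against C2: 4p + 0(1−p) = 4p; against C3: 0p + 4(1−p) = −4p + 4.
Setting these equal: 4p = −4p + 4 ⇒ 8p = 4 ⇒ p = 1/2, and the value is (4)·(1/2) = 2.
For the column player: with q = P(C2), equating A's and B's payoffs gives 4q = −4q + 4 ⇒ q = 1/2.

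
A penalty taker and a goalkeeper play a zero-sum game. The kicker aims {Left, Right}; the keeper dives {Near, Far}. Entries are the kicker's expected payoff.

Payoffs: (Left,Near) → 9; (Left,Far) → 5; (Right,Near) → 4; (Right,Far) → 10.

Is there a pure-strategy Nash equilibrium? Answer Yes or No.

No

Row minima: Left → 5, Right → 4; maximin = 5.
Column maxima: Near → 9, Far → 10; minimax = 9.
5 ≠ 9, so no pure-strategy equilibrium exists.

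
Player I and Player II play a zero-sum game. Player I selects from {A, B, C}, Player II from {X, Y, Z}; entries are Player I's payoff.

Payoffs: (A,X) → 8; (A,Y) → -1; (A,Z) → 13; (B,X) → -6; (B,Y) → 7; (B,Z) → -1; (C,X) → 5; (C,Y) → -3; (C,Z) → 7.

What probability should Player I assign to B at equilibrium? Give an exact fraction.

Row minima: A → -1, B → -6, C → -3; maximin = -1.
Column maxima: X → 8, Y → 7, Z → 13; minimax = 7.
-1 ≠ 7, so there is no saddle point; optimal play is mixed.
C is strictly dominated by A, so Player I never plays it.
Z is strictly dominated by X (it gives Player I strictly more in every row), so Player II never plays it.
On the remaining 2×2 (A, B vs X, Y):
Let Player I play A with probability p. Expected payoff against X: 8p + (-6)(1−p) = 14p − 6; against Y: (-1)p + 7(1−p) = −8p + 7.
Setting these equal: 14p − 6 = −8p + 7 ⇒ 22p = 13 ⇒ p = 13/22, and the value is (14)·(13/22) − 6 = 25/11.
For Player II: with q = P(X), equating A's and B's payoffs gives 9q − 1 = −13q + 7 ⇒ q = 4/11.

9/22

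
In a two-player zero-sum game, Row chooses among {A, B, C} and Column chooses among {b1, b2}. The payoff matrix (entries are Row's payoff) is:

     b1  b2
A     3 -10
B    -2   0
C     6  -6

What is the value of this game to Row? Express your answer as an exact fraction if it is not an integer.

Row minima: A → -10, B → -2, C → -6; maximin = -2.
Column maxima: b1 → 6, b2 → 0; minimax = 0.
-2 ≠ 0, so there is no saddle point; optimal play is mixed.
A is strictly dominated by C, so Row never plays it.
On the remaining 2×2 (B, C vs b1, b2):
Let Row play B with probability p. Expected payoff against b1: (-2)p + 6(1−p) = −8p + 6; against b2: 0p + (-6)(1−p) = 6p − 6.
Setting these equal: −8p + 6 = 6p − 6 ⇒ −14p = -12 ⇒ p = 6/7, and the value is (-8)·(6/7) + 6 = -6/7.
For Column: with q = P(b1), equating B's and C's payoffs gives −2q = 12q − 6 ⇒ q = 3/7.

-6/7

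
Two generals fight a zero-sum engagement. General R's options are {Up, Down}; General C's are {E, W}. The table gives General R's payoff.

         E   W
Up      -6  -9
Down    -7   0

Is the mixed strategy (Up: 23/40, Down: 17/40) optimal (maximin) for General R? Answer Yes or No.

Against E this mix gives (23/40)·(-6) + (17/40)·(-7) = -257/40.
Against W this mix gives (23/40)·(-9) + (17/40)·0 = -207/40.
General C will play E, holding General R to -257/40. Shifting weight toward the row that does better against E would raise this floor (the equalizing mix achieves -63/10 against both E and W), so the proposed strategy is not optimal.

No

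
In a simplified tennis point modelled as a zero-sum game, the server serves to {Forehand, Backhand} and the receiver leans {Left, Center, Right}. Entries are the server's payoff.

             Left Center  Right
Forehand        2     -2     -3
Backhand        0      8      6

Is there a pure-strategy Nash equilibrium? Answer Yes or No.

No

Row minima: Forehand → -3, Backhand → 0; maximin = 0.
Column maxima: Left → 2, Center → 8, Right → 6; minimax = 2.
0 ≠ 2, so no pure-strategy equilibrium exists.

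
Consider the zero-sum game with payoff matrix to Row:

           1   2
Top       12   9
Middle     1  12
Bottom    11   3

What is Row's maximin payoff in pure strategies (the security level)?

9

Row minima: Top → 9, Middle → 1, Bottom → 3.
The best of these is 9.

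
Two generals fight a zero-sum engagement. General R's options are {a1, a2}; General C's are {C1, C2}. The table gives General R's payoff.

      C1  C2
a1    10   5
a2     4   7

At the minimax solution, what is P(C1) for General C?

1/4

Row minima: a1 → 5, a2 → 4; maximin = 5.
Column maxima: C1 → 10, C2 → 7; minimax = 7.
5 ≠ 7, so there is no saddle point; optimal play is mixed.
Let General R play a1 with probability p. Expected payoff against C1: 10p + 4(1−p) = 6p + 4; against C2: 5p + 7(1−p) = −2p + 7.
Setting these equal: 6p + 4 = −2p + 7 ⇒ 8p = 3 ⇒ p = 3/8, and the value is (6)·(3/8) + 4 = 25/4.
For General C: with q = P(C1), equating a1's and a2's payoffs gives 5q + 5 = −3q + 7 ⇒ q = 1/4.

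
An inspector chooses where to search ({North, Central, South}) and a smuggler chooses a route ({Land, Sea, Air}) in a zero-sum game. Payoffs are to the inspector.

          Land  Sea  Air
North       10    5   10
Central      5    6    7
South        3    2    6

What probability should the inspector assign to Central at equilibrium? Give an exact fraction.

5/6

Row minima: North → 5, Central → 5, South → 2; maximin = 5.
Column maxima: Land → 10, Sea → 6, Air → 10; minimax = 6.
5 ≠ 6, so there is no saddle point; optimal play is mixed.
South is strictly dominated by North, so the inspector never plays it.
Air is strictly dominated by Sea (it gives the inspector strictly more in every row), so the smuggler never plays it.
On the remaining 2×2 (North, Central vs Land, Sea):
Let the inspector play North with probability p. Expected payoff against Land: 10p + 5(1−p) = 5p + 5; against Sea: 5p + 6(1−p) = −p + 6.
Setting these equal: 5p + 5 = −p + 6 ⇒ 6p = 1 ⇒ p = 1/6, and the value is (5)·(1/6) + 5 = 35/6.
For the smuggler: with q = P(Land), equating North's and Central's payoffs gives 5q + 5 = −q + 6 ⇒ q = 1/6.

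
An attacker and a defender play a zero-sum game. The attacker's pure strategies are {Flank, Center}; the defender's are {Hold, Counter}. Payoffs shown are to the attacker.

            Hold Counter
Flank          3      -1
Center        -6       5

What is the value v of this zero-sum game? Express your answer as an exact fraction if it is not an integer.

Row minima: Flank → -1, Center → -6; maximin = -1.
Column maxima: Hold → 3, Counter → 5; minimax = 3.
-1 ≠ 3, so there is no saddle point; optimal play is mixed.
Let the attacker play Flank with probability p. Expected payoff against Hold: 3p + (-6)(1−p) = 9p − 6; against Counter: (-1)p + 5(1−p) = −6p + 5.
Setting these equal: 9p − 6 = −6p + 5 ⇒ 15p = 11 ⇒ p = 11/15, and the value is (9)·(11/15) − 6 = 3/5.
For the defender: with q = P(Hold), equating Flank's and Center's payoffs gives 4q − 1 = −11q + 5 ⇒ q = 2/5.

3/5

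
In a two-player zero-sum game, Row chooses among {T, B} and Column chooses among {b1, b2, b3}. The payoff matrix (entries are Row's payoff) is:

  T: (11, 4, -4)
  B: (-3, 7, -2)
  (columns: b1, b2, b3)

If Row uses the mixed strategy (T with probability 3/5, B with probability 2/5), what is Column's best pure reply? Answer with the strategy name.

b3

If Column plays b1, Row's expected payoff is (3/5)·11 + (2/5)·(-3) = 27/5.
If Column plays b2, Row's expected payoff is (3/5)·4 + (2/5)·7 = 26/5.
If Column plays b3, Row's expected payoff is (3/5)·(-4) + (2/5)·(-2) = -16/5.
Column minimizes Row's payoff; the smallest is -16/5, so the best response is b3.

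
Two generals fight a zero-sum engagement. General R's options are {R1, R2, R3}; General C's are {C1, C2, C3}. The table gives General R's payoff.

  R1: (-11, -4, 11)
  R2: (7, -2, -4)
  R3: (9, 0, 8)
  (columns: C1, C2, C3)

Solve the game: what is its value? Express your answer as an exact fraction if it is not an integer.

0

Row minima: R1 → -11, R2 → -4, R3 → 0; maximin = 0.
Column maxima: C1 → 9, C2 → 0, C3 → 11; minimax = 0.
Since maximin = minimax = 0, there is a saddle point and the value is 0.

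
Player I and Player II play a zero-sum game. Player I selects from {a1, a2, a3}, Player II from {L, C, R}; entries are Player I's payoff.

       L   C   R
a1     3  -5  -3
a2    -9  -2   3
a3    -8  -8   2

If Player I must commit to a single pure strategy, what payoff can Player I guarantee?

Row minima: a1 → -5, a2 → -9, a3 → -8.
The best of these is -5.

-5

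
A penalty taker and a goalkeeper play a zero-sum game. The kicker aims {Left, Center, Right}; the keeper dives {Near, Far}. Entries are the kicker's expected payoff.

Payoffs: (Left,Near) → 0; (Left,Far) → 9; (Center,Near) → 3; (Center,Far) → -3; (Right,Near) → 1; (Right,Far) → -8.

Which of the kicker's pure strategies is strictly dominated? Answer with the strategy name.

Right

Center gives a strictly higher payoff than Right against every column: 3 > 1, -3 > -8.
So Right is strictly dominated and the kicker never plays it.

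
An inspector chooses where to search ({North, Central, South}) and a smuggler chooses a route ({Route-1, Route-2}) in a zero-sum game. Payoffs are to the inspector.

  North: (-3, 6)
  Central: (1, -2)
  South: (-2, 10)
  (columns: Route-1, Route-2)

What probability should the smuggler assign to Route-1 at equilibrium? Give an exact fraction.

Row minima: North → -3, Central → -2, South → -2; maximin = -2.
Column maxima: Route-1 → 1, Route-2 → 10; minimax = 1.
-2 ≠ 1, so there is no saddle point; optimal play is mixed.
North is strictly dominated by South, so the inspector never plays it.
On the remaining 2×2 (Central, South vs Route-1, Route-2):
Let the inspector play Central with probability p. Expected payoff against Route-1: 1p + (-2)(1−p) = 3p − 2; against Route-2: (-2)p + 10(1−p) = −12p + 10.
Setting these equal: 3p − 2 = −12p + 10 ⇒ 15p = 12 ⇒ p = 4/5, and the value is (3)·(4/5) − 2 = 2/5.
For the smuggler: with q = P(Route-1), equating Central's and South's payoffs gives 3q − 2 = −12q + 10 ⇒ q = 4/5.

4/5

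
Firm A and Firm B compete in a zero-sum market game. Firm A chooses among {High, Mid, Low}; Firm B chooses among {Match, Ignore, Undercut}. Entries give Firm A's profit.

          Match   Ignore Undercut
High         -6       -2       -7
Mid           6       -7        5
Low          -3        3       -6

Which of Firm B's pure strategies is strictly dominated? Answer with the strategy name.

Undercut holds Firm A's payoff strictly below Match in every row: -7 < -6, 5 < 6, -6 < -3.
So Match is strictly dominated for Firm B.

Match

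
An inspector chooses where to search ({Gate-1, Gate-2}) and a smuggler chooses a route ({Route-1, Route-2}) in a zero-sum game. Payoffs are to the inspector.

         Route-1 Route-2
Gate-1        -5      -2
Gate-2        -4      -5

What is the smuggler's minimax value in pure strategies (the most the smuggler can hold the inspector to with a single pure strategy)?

-4

Column maxima: Route-1 → -4, Route-2 → -2.
The smallest of these is -4.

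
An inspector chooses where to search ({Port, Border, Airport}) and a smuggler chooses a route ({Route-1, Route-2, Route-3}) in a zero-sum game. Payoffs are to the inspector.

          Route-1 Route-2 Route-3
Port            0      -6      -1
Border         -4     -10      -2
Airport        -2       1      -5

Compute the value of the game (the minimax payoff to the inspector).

-31/11

Row minima: Port → -6, Border → -10, Airport → -5; maximin = -5.
Column maxima: Route-1 → 0, Route-2 → 1, Route-3 → -1; minimax = -1.
-5 ≠ -1, so there is no saddle point; optimal play is mixed.
Border is strictly dominated by Port, so the inspector never plays it.
With Border eliminated, Route-1 is strictly dominated by Route-3 (it gives the inspector strictly more in every remaining row), so the smuggler never plays it.
On the remaining 2×2 (Port, Airport vs Route-2, Route-3):
Let the inspector play Port with probability p. Expected payoff against Route-2: (-6)p + 1(1−p) = −7p + 1; against Route-3: (-1)p + (-5)(1−p) = 4p − 5.
Setting these equal: −7p + 1 = 4p − 5 ⇒ −11p = -6 ⇒ p = 6/11, and the value is (-7)·(6/11) + 1 = -31/11.
For the smuggler: with q = P(Route-2), equating Port's and Airport's payoffs gives −5q − 1 = 6q − 5 ⇒ q = 4/11.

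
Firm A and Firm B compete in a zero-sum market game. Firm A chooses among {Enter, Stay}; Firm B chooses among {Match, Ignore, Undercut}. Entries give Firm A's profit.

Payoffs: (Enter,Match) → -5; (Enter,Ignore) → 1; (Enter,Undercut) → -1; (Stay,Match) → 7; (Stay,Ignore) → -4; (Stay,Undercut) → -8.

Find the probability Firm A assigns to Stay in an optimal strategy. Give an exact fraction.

4/19

Row minima: Enter → -5, Stay → -8; maximin = -5.
Column maxima: Match → 7, Ignore → 1, Undercut → -1; minimax = -1.
-5 ≠ -1, so there is no saddle point; optimal play is mixed.
Ignore is strictly dominated by Undercut (it gives Firm A strictly more in every row), so Firm B never plays it.
On the remaining 2×2 (Enter, Stay vs Match, Undercut):
Let Firm A play Enter with probability p. Expected payoff against Match: (-5)p + 7(1−p) = −12p + 7; against Undercut: (-1)p + (-8)(1−p) = 7p − 8.
Setting these equal: −12p + 7 = 7p − 8 ⇒ −19p = -15 ⇒ p = 15/19, and the value is (-12)·(15/19) + 7 = -47/19.
For Firm B: with q = P(Match), equating Enter's and Stay's payoffs gives −4q − 1 = 15q − 8 ⇒ q = 7/19.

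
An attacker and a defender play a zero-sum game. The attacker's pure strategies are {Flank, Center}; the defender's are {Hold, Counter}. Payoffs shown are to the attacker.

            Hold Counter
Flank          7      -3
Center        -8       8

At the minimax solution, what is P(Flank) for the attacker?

8/13

Row minima: Flank → -3, Center → -8; maximin = -3.
Column maxima: Hold → 7, Counter → 8; minimax = 7.
-3 ≠ 7, so there is no saddle point; optimal play is mixed.
Let the attacker play Flank with probability p. Expected payoff against Hold: 7p + (-8)(1−p) = 15p − 8; against Counter: (-3)p + 8(1−p) = −11p + 8.
Setting these equal: 15p − 8 = −11p + 8 ⇒ 26p = 16 ⇒ p = 8/13, and the value is (15)·(8/13) − 8 = 16/13.
For the defender: with q = P(Hold), equating Flank's and Center's payoffs gives 10q − 3 = −16q + 8 ⇒ q = 11/26.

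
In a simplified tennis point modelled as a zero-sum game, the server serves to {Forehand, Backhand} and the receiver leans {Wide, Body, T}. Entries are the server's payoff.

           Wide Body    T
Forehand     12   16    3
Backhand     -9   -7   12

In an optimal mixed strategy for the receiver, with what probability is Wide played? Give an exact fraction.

3/10

Row minima: Forehand → 3, Backhand → -9; maximin = 3.
Column maxima: Wide → 12, Body → 16, T → 12; minimax = 12.
3 ≠ 12, so there is no saddle point; optimal play is mixed.
Body is strictly dominated by Wide (it gives the server strictly more in every row), so the receiver never plays it.
On the remaining 2×2 (Forehand, Backhand vs Wide, T):
Let the server play Forehand with probability p. Expected payoff against Wide: 12p + (-9)(1−p) = 21p − 9; against T: 3p + 12(1−p) = −9p + 12.
Setting these equal: 21p − 9 = −9p + 12 ⇒ 30p = 21 ⇒ p = 7/10, and the value is (21)·(7/10) − 9 = 57/10.
For the receiver: with q = P(Wide), equating Forehand's and Backhand's payoffs gives 9q + 3 = −21q + 12 ⇒ q = 3/10.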